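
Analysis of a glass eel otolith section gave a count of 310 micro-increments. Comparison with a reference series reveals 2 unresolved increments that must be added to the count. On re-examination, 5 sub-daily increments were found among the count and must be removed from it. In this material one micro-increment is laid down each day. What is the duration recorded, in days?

307 d

True micro-increment count = 310 − 5 + 2 = 307.
At one micro-increment per day, that is 307 days.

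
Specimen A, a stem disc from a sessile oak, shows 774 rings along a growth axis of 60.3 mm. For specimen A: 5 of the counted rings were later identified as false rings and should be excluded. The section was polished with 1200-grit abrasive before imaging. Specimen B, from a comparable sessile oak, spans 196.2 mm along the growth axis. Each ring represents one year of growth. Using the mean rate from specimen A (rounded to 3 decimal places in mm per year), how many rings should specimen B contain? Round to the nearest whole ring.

Specimen A: after corrections the count is 774 − 5 = 769 rings.
A: 60.3 mm over 769 years gives 60.3 / 769 ≈ 0.078 mm/year.
For B, 196.2 / 0.078 = 2515.38 years ≈ 2515 rings.

2515 rings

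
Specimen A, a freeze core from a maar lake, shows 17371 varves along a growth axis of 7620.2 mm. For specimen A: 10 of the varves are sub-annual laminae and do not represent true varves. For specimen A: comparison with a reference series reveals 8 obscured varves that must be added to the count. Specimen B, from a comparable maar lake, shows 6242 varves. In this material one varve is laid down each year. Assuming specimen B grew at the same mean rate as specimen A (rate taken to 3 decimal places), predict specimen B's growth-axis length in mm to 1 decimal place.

2740.2 mm

Specimen A: adjusted count: 17371 − 10 + 8 = 17369 varves.
A: Extension rate ≈ 7620.2 / 17369 = 0.439 mm/yr.
For B, 0.439 mm/year × 6242 years = 2740.2 mm.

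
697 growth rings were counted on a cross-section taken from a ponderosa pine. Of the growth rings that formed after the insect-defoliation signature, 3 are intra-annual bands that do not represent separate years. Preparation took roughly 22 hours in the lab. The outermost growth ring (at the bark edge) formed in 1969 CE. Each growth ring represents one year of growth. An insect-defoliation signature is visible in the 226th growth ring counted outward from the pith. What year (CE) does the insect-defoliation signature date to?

1501 CE

The insect-defoliation signature sits at growth ring 226 from the pith, so 697 − 226 = 471 growth rings formed after it.
Excluding 3 false growth rings: 471 − 3 = 468.
Counting back 468 years from 1969 CE places the insect-defoliation signature in 1969 − 468 = 1501 CE.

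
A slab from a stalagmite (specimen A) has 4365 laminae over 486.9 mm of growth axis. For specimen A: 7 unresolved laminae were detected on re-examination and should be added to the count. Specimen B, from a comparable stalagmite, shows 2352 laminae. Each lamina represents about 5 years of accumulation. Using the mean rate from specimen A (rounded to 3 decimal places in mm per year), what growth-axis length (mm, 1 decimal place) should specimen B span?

258.7 mm

Specimen A: after corrections the count is 4365 + 7 = 4372 laminae.
Specimen A: multiplying by 5 years per lamina: 4372 × 5 = 21860 years.
A: Mean rate = 486.9 mm / 21860 years ≈ 0.022 mm/year.
Specimen B: multiplying by 5 years per lamina: 2352 × 5 = 11760 years. For B, 0.022 mm/year × 11760 years = 258.7 mm.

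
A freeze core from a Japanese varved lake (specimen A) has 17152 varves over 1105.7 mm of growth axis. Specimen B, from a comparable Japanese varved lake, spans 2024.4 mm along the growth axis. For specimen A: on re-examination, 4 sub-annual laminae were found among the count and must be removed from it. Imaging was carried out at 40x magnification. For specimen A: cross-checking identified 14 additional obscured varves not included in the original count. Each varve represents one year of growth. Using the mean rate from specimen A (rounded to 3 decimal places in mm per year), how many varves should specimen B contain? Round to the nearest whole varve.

31631 varves

Specimen A: true varve count = 17152 − 4 + 14 = 17162.
A: 1105.7 mm over 17162 years gives 1105.7 / 17162 ≈ 0.064 mm per year.
For B, 2024.4 / 0.064 = 31631.25 years ≈ 31631 varves.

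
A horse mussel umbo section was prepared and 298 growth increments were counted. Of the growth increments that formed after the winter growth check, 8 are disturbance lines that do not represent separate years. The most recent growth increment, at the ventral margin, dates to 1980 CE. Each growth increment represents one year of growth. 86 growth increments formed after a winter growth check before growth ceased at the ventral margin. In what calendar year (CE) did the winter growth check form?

1902 CE

There are 86 growth increments younger than the winter growth check.
Excluding 8 false growth increments: 86 − 8 = 78.
The growth increment at the ventral margin is 1980 CE, so the winter growth check dates to 1980 − 78 = 1902 CE.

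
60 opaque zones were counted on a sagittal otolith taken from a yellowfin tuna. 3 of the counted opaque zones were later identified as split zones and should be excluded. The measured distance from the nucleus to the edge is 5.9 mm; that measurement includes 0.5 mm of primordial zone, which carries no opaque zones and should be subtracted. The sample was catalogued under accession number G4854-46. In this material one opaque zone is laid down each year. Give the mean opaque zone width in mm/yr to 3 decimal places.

Adjusted count: 60 − 3 = 57 opaque zones.
Net length = 5.9 − 0.5 = 5.4 mm.
5.4 mm over 57 years gives 5.4 / 57 ≈ 0.095 mm/yr.

0.095 mm/yr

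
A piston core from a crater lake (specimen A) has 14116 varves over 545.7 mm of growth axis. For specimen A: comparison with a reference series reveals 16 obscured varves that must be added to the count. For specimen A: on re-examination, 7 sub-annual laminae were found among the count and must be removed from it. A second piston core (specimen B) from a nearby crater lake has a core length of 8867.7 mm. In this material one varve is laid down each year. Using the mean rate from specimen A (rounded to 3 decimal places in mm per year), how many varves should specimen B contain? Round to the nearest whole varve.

Specimen A: true varve count = 14116 − 7 + 16 = 14125.
A: Extension rate ≈ 545.7 / 14125 = 0.039 mm/yr.
B spans 8867.7 / 0.039 = 227376.92 years ≈ 227377 varves.

227377 varves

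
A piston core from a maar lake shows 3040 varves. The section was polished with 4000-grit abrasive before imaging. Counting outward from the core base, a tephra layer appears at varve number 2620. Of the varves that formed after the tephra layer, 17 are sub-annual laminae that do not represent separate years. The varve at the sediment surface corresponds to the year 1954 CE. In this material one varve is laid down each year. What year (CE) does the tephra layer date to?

1551 CE

Between varve 2620 and the sediment surface there are 3040 − 2620 = 420 varves.
420 − 17 false = 403 true varves after the tephra layer.
Counting back 403 years from 1954 CE places the tephra layer in 1954 − 403 = 1551 CE.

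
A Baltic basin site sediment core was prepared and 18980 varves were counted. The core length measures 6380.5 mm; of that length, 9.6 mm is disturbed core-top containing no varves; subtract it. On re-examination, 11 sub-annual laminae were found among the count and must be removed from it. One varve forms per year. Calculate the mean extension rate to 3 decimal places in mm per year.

After corrections the count is 18980 − 11 = 18969 varves.
The growth record spans 6380.5 − 9.6 = 6370.9 mm.
6370.9 mm over 18969 years gives 6370.9 / 18969 ≈ 0.336 mm per year.

0.336 mm per year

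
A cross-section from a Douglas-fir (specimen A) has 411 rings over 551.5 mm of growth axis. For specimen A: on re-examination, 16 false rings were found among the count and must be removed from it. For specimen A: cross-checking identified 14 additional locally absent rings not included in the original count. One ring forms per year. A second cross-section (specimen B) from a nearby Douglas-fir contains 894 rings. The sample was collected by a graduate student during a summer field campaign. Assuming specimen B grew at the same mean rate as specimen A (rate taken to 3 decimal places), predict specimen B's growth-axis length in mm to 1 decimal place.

Specimen A: after corrections the count is 411 − 16 + 14 = 409 rings.
A: Mean rate = 551.5 mm / 409 years ≈ 1.348 mm per year.
Length of B = 1.348 × 894 = 1205.1 mm.

1205.1 mm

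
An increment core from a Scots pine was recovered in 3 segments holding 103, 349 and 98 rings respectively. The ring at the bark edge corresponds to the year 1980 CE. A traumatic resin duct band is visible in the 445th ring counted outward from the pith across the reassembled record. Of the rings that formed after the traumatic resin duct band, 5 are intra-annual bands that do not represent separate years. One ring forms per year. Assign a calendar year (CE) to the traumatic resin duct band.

1880 CE

Total rings = 103 + 349 + 98 = 550.
Between ring 445 and the bark edge there are 550 − 445 = 105 rings.
Excluding 5 false rings: 105 − 5 = 100.
1980 − 100 = 1880 CE.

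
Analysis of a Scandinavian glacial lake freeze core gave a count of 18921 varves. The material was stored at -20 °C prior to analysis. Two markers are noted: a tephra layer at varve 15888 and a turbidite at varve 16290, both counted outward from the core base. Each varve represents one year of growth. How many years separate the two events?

The two markers are separated by 16290 − 15888 = 402 varves.
At one varve per year, 402 years elapsed between them.

402 yr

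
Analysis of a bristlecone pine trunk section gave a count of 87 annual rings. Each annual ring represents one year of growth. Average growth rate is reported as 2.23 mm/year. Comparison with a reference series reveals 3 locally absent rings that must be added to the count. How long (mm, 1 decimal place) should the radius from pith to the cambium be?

200.7 mm

Adjusted count: 87 + 3 = 90 annual rings.
90 years at 2.23 mm/year gives 2.23 × 90 = 200.7 mm.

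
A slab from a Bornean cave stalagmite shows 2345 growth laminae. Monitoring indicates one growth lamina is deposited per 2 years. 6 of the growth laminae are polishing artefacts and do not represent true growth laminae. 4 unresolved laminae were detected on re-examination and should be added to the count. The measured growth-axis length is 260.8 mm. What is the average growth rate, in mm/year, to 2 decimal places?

0.06 mm/year

After corrections the count is 2345 − 6 + 4 = 2343 growth laminae.
Multiplying by 2 years per growth lamina: 2343 × 2 = 4686 years.
Mean rate = 260.8 mm / 4686 years ≈ 0.06 mm/year.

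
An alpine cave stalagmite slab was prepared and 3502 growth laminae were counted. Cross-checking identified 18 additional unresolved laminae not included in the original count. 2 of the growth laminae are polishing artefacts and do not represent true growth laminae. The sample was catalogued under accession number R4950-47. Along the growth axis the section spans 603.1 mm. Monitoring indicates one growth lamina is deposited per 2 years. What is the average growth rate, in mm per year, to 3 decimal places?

0.086 mm per year

Correcting the raw count gives 3502 − 2 + 18 = 3518 true growth laminae.
3518 growth laminae at 2 years each span 3518 × 2 = 7036 years.
Extension rate ≈ 603.1 / 7036 = 0.086 mm per year.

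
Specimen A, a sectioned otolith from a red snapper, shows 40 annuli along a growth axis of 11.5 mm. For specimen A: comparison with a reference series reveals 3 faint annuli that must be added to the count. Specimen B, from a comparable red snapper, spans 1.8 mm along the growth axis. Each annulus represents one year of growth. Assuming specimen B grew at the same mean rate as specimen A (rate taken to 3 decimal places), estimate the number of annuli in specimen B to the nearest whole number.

Specimen A: correcting the raw count gives 40 + 3 = 43 true annuli.
A: 11.5 mm over 43 years gives 11.5 / 43 ≈ 0.267 mm/yr.
For B, 1.8 / 0.267 = 6.74 years ≈ 7 annuli.

7 annuli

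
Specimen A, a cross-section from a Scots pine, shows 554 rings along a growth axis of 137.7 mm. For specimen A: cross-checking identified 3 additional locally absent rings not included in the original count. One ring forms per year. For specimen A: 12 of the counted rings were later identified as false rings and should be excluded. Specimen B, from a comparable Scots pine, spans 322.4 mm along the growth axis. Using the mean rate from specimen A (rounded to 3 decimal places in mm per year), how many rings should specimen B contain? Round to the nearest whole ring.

1274 rings

Specimen A: correcting the raw count gives 554 − 12 + 3 = 545 true rings.
A: Mean rate = 137.7 mm / 545 years ≈ 0.253 mm per year.
B spans 322.4 / 0.253 = 1274.31 years ≈ 1274 rings.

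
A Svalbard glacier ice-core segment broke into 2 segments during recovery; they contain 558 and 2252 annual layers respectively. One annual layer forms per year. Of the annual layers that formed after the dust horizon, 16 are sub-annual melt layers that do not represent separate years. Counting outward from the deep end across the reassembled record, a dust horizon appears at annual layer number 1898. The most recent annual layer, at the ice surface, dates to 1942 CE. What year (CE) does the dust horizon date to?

Total annual layers = 558 + 2252 = 2810.
Between annual layer 1898 and the ice surface there are 2810 − 1898 = 912 annual layers.
Excluding 16 false annual layers: 912 − 16 = 896.
The annual layer at the ice surface is 1942 CE, so the dust horizon dates to 1942 − 896 = 1046 CE.

1046 CE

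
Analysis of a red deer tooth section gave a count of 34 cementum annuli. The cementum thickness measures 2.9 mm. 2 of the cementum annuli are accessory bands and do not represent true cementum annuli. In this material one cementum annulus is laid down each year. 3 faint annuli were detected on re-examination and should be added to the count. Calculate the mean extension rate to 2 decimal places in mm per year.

0.08 mm per year

True cementum annulus count = 34 − 2 + 3 = 35.
Mean rate = 2.9 mm / 35 years ≈ 0.08 mm per year.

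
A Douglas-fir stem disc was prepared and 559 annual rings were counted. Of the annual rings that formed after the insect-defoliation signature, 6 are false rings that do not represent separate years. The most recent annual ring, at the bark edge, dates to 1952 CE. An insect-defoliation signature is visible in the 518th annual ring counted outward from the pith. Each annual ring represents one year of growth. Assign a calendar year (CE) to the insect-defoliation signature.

Between annual ring 518 and the bark edge there are 559 − 518 = 41 annual rings.
Removing the 6 false annual rings leaves 41 − 6 = 35 true annual rings beyond the insect-defoliation signature.
1952 − 35 = 1917 CE.

1917 CE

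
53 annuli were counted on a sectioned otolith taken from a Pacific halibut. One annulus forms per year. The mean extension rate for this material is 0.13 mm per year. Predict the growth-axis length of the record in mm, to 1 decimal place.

53 years of growth are recorded.
53 years at 0.13 mm/year gives 0.13 × 53 = 6.9 mm.

6.9 mm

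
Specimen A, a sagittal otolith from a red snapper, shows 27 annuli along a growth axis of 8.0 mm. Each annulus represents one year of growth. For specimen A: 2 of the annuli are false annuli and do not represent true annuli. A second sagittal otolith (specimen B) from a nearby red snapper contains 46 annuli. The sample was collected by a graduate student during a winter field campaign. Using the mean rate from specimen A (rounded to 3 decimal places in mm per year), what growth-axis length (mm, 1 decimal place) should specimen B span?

14.7 mm

Specimen A: adjusted count: 27 − 2 = 25 annuli.
A: Extension rate ≈ 8.0 / 25 = 0.320 mm per year.
Length of B = 0.320 × 46 = 14.7 mm.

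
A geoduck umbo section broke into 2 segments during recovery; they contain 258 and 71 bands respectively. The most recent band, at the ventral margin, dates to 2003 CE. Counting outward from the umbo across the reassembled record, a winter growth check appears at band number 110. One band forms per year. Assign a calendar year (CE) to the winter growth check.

Total bands = 258 + 71 = 329.
The winter growth check sits at band 110 from the umbo, so 329 − 110 = 219 bands formed after it.
2003 − 219 = 1784 CE.

1784 CE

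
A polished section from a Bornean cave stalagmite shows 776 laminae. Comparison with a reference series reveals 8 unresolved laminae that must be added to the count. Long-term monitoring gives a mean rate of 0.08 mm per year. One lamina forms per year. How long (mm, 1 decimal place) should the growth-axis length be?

62.7 mm

Correcting the raw count gives 776 + 8 = 784 true laminae.
Predicted length = 0.08 mm/year × 784 years = 62.7 mm.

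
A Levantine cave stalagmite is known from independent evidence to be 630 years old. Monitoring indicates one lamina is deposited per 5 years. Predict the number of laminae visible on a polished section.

At 5 years per lamina, 630 / 5 = 126 laminae are expected.
So 126 laminae should be present.

126 laminae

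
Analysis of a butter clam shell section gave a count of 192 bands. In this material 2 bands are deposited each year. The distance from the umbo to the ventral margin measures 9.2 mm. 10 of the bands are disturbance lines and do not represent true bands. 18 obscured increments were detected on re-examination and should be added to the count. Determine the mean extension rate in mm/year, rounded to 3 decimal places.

0.092 mm/year

Adjusted count: 192 − 10 + 18 = 200 bands.
With 2 bands per year, 200 / 2 = 100 years.
Extension rate ≈ 9.2 / 100 = 0.092 mm/year.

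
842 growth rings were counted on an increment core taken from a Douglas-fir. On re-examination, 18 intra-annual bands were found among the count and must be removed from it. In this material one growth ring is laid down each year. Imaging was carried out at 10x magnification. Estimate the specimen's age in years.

After corrections the count is 842 − 18 = 824 growth rings.
With a one-to-one growth ring periodicity this is 824 years.

824 years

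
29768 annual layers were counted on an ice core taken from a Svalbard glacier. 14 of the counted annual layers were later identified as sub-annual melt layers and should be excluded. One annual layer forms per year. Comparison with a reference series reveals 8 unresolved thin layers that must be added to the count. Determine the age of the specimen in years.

Adjusted count: 29768 − 14 + 8 = 29762 annual layers.
One annual layer per year makes the duration 29762 years.

29762 years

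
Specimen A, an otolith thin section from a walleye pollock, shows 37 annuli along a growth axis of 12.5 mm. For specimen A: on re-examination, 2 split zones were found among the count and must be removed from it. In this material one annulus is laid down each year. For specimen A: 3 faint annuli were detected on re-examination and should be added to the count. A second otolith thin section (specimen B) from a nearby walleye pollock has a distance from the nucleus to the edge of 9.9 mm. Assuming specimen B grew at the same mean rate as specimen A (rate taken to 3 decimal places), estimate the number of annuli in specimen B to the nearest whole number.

Specimen A: after corrections the count is 37 − 2 + 3 = 38 annuli.
A: Mean rate = 12.5 mm / 38 years ≈ 0.329 mm/yr.
Specimen B: 9.9 mm / 0.329 mm per year = 30.09 years ≈ 30 annuli.

30 annuli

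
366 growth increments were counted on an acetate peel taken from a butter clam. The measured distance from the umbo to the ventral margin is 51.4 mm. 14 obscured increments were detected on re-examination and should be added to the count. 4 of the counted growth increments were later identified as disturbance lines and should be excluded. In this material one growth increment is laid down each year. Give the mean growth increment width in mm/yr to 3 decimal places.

0.137 mm/yr

Adjusted count: 366 − 4 + 14 = 376 growth increments.
Mean rate = 51.4 mm / 376 years ≈ 0.137 mm/yr.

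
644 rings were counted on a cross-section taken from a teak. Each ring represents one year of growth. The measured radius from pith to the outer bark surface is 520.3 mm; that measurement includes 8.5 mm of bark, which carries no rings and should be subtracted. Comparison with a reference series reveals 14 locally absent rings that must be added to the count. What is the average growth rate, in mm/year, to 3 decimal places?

0.778 mm/year

After corrections the count is 644 + 14 = 658 rings.
The growth record spans 520.3 − 8.5 = 511.8 mm.
Mean rate = 511.8 mm / 658 years ≈ 0.778 mm/year.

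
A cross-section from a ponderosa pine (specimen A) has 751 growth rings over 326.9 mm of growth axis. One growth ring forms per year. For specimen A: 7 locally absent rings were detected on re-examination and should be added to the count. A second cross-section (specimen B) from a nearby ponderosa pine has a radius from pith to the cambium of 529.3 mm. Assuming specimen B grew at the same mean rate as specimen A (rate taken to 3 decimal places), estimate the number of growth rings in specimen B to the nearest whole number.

1228 growth rings

Specimen A: correcting the raw count gives 751 + 7 = 758 true growth rings.
A: 326.9 mm over 758 years gives 326.9 / 758 ≈ 0.431 mm per year.
Specimen B: 529.3 mm / 0.431 mm per year = 1228.07 years ≈ 1228 growth rings.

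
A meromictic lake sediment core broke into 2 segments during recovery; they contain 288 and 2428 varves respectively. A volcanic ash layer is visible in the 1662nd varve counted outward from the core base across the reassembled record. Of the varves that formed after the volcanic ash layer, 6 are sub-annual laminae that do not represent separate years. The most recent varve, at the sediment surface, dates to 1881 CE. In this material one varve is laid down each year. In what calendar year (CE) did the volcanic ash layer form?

Total varves = 288 + 2428 = 2716.
Between varve 1662 and the sediment surface there are 2716 − 1662 = 1054 varves.
Excluding 6 false varves: 1054 − 6 = 1048.
The varve at the sediment surface is 1881 CE, so the volcanic ash layer dates to 1881 − 1048 = 833 CE.

833 CE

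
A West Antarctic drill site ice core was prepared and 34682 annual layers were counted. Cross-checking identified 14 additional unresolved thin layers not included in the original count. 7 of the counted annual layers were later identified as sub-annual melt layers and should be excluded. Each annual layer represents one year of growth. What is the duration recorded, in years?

After corrections the count is 34682 − 7 + 14 = 34689 annual layers.
One annual layer per year makes the duration 34689 years.

34689 years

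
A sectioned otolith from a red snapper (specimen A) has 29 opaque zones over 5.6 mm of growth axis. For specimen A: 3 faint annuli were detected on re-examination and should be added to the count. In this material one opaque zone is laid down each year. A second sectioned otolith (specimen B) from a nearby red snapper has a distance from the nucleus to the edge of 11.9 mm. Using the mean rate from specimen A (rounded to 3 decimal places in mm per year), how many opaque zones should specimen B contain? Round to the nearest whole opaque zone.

Specimen A: adjusted count: 29 + 3 = 32 opaque zones.
A: 5.6 mm over 32 years gives 5.6 / 32 ≈ 0.175 mm/year.
For B, 11.9 / 0.175 = 68.00 years ≈ 68 opaque zones.

68 opaque zones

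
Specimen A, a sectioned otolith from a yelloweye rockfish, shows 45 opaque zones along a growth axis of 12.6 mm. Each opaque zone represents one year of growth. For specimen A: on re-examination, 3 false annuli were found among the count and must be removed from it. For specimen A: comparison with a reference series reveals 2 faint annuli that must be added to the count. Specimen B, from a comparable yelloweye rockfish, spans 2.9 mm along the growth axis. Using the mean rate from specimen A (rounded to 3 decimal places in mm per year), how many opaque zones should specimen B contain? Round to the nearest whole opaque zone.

Specimen A: true opaque zone count = 45 − 3 + 2 = 44.
A: 12.6 mm over 44 years gives 12.6 / 44 ≈ 0.286 mm/year.
B spans 2.9 / 0.286 = 10.14 years ≈ 10 opaque zones.

10 opaque zones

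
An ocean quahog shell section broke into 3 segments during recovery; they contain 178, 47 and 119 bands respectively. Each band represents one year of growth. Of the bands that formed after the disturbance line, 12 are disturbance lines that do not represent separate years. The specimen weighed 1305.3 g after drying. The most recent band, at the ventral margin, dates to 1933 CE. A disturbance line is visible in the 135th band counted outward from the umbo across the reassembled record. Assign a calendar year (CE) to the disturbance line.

Total bands = 178 + 47 + 119 = 344.
344 − 135 = 209 bands lie beyond the disturbance line toward the ventral margin.
Excluding 12 false bands: 209 − 12 = 197.
Counting back 197 years from 1933 CE places the disturbance line in 1933 − 197 = 1736 CE.

1736 CE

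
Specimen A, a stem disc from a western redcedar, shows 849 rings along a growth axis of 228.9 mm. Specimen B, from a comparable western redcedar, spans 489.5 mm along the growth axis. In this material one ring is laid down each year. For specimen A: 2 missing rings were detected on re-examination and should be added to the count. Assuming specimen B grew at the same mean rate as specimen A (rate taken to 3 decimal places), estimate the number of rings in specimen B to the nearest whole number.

Specimen A: correcting the raw count gives 849 + 2 = 851 true rings.
A: Extension rate ≈ 228.9 / 851 = 0.269 mm/year.
B spans 489.5 / 0.269 = 1819.70 years ≈ 1820 rings.

1820 rings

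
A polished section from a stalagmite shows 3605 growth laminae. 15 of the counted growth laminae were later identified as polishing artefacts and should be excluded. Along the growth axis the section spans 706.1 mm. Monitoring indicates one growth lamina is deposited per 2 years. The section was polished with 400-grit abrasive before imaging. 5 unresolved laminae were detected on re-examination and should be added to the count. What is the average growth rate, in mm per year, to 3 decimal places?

0.098 mm per year

True growth lamina count = 3605 − 15 + 5 = 3595.
Multiplying by 2 years per growth lamina: 3595 × 2 = 7190 years.
Mean rate = 706.1 mm / 7190 years ≈ 0.098 mm per year.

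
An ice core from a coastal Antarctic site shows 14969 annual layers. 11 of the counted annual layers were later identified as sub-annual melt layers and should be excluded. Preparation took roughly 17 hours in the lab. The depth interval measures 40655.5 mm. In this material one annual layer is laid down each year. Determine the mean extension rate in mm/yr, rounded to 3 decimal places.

Adjusted count: 14969 − 11 = 14958 annual layers.
Mean rate = 40655.5 mm / 14958 years ≈ 2.718 mm/yr.

2.718 mm/yr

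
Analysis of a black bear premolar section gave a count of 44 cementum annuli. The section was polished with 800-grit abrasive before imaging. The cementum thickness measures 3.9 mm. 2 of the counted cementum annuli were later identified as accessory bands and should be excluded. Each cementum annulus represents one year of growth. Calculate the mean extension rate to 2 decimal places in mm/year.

0.09 mm/year

After corrections the count is 44 − 2 = 42 cementum annuli.
Extension rate ≈ 3.9 / 42 = 0.09 mm/year.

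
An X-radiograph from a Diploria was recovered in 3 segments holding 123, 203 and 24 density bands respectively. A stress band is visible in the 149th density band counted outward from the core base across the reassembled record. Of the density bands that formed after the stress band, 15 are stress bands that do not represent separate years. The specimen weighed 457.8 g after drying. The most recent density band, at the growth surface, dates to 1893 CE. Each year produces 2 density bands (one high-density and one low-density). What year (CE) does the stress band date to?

1800 CE

Total density bands = 123 + 203 + 24 = 350.
Between density band 149 and the growth surface there are 350 − 149 = 201 density bands.
Removing the 15 false density bands leaves 201 − 15 = 186 true density bands beyond the stress band.
186 density bands at 2 per year is 186 / 2 = 93 years.
1893 − 93 = 1800 CE.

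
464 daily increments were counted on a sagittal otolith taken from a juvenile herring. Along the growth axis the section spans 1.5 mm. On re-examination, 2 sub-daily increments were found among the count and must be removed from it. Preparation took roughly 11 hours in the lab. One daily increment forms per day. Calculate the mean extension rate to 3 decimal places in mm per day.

0.003 mm per day

True daily increment count = 464 − 2 = 462.
Extension rate ≈ 1.5 / 462 = 0.003 mm per day.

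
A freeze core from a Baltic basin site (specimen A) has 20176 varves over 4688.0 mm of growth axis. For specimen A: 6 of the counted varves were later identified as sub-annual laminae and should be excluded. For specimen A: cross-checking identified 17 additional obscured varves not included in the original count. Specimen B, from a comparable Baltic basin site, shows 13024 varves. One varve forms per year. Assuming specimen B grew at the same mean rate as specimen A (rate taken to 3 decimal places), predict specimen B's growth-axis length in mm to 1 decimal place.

Specimen A: adjusted count: 20176 − 6 + 17 = 20187 varves.
A: 4688.0 mm over 20187 years gives 4688.0 / 20187 ≈ 0.232 mm/year.
Length of B = 0.232 × 13024 = 3021.6 mm.

3021.6 mm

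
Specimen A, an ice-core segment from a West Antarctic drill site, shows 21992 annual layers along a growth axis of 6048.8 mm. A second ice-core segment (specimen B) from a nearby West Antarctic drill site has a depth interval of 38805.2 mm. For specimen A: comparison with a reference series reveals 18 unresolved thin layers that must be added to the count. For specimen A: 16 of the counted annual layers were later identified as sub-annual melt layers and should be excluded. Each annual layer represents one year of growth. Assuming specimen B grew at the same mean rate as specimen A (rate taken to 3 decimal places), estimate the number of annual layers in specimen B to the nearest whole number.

Specimen A: after corrections the count is 21992 − 16 + 18 = 21994 annual layers.
A: Extension rate ≈ 6048.8 / 21994 = 0.275 mm/yr.
B spans 38805.2 / 0.275 = 141109.82 years ≈ 141110 annual layers.

141110 annual layers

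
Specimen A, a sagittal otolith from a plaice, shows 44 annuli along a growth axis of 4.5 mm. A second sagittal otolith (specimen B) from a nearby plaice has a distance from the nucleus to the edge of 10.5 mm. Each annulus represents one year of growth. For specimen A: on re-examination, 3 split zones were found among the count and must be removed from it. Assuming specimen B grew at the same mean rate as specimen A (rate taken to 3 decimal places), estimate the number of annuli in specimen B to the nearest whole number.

Specimen A: correcting the raw count gives 44 − 3 = 41 true annuli.
A: Mean rate = 4.5 mm / 41 years ≈ 0.110 mm/year.
Specimen B: 10.5 mm / 0.110 mm per year = 95.45 years ≈ 95 annuli.

95 annuli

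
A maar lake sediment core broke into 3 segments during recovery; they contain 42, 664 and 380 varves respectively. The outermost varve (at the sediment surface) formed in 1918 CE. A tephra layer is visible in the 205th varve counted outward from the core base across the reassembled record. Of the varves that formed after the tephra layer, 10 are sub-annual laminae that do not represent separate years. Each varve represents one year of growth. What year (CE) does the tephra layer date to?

1047 CE

Total varves = 42 + 664 + 380 = 1086.
1086 − 205 = 881 varves lie beyond the tephra layer toward the sediment surface.
Excluding 10 false varves: 881 − 10 = 871.
Counting back 871 years from 1918 CE places the tephra layer in 1918 − 871 = 1047 CE.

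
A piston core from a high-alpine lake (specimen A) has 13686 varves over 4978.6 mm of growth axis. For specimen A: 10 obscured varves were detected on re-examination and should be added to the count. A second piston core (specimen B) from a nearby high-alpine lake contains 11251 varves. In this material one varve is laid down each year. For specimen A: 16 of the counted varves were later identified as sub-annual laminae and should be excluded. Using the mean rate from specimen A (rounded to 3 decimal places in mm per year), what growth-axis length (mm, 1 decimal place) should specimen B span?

4095.4 mm

Specimen A: correcting the raw count gives 13686 − 16 + 10 = 13680 true varves.
A: Mean rate = 4978.6 mm / 13680 years ≈ 0.364 mm per year.
Length of B = 0.364 × 11251 = 4095.4 mm.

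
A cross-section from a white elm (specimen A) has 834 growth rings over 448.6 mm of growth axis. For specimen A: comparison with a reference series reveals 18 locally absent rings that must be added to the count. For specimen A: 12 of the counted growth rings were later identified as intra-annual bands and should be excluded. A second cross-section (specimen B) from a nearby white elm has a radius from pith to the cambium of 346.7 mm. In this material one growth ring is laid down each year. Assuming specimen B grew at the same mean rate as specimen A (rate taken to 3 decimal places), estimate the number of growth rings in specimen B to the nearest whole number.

Specimen A: true growth ring count = 834 − 12 + 18 = 840.
A: Extension rate ≈ 448.6 / 840 = 0.534 mm per year.
B spans 346.7 / 0.534 = 649.25 years ≈ 649 growth rings.

649 growth rings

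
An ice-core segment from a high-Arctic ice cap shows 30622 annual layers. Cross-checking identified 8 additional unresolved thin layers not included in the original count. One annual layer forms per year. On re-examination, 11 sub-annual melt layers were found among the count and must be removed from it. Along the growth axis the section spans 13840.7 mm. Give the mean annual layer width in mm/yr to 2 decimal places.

Adjusted count: 30622 − 11 + 8 = 30619 annual layers.
13840.7 mm over 30619 years gives 13840.7 / 30619 ≈ 0.45 mm/yr.

0.45 mm/yr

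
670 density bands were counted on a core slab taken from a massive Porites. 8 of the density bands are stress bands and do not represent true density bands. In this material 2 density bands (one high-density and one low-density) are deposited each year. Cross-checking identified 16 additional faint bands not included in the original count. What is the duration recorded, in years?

339 years

Correcting the raw count gives 670 − 8 + 16 = 678 true density bands.
Dividing by 2 density bands per year: 678 / 2 = 339 years.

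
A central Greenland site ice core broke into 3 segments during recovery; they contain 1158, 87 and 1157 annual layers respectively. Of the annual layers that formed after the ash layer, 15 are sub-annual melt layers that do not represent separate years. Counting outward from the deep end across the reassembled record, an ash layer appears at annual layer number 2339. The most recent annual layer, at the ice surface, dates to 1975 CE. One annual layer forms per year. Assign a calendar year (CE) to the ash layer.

1927 CE

Total annual layers = 1158 + 87 + 1157 = 2402.
Between annual layer 2339 and the ice surface there are 2402 − 2339 = 63 annual layers.
63 − 15 false = 48 true annual layers after the ash layer.
1975 − 48 = 1927 CE.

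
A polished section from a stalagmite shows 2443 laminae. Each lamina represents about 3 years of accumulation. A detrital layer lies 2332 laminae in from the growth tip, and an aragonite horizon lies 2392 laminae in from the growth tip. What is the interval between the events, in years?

180 years

Separation: 2392 − 2332 = 60 laminae.
60 laminae at 3 years each span 60 × 3 = 180 years.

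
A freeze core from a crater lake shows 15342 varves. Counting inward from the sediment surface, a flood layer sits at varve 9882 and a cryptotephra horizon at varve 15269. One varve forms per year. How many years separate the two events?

15269 − 9882 = 5387 varves lie between the two events.
That is 5387 years at one varve per year.

5387 yr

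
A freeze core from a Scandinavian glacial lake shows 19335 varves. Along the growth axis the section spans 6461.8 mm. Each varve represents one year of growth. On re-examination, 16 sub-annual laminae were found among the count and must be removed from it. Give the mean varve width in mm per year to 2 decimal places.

0.33 mm per year

Correcting the raw count gives 19335 − 16 = 19319 true varves.
Extension rate ≈ 6461.8 / 19319 = 0.33 mm per year.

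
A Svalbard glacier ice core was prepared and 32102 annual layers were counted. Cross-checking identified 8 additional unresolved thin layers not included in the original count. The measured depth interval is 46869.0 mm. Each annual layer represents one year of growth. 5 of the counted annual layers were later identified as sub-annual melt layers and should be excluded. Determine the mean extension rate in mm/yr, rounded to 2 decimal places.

1.46 mm/yr

After corrections the count is 32102 − 5 + 8 = 32105 annual layers.
Extension rate ≈ 46869.0 / 32105 = 1.46 mm/yr.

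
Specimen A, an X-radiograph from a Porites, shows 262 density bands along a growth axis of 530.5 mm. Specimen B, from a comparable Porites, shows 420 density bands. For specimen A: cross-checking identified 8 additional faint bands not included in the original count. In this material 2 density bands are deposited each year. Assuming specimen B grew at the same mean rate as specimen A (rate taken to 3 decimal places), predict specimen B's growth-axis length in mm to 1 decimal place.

Specimen A: adjusted count: 262 + 8 = 270 density bands.
Specimen A: dividing by 2 density bands per year: 270 / 2 = 135 years.
A: Mean rate = 530.5 mm / 135 years ≈ 3.930 mm/yr.
Specimen B: with 2 density bands per year, 420 / 2 = 210 years. For B, 3.930 mm/year × 210 years = 825.3 mm.

825.3 mm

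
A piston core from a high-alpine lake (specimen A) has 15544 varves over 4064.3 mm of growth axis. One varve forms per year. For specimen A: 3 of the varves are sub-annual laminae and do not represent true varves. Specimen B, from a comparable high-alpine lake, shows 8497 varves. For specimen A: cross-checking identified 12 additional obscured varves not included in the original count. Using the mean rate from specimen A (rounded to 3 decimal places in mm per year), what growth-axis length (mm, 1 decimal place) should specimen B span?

Specimen A: after corrections the count is 15544 − 3 + 12 = 15553 varves.
A: 4064.3 mm over 15553 years gives 4064.3 / 15553 ≈ 0.261 mm/yr.
For B, 0.261 mm/year × 8497 years = 2217.7 mm.

2217.7 mm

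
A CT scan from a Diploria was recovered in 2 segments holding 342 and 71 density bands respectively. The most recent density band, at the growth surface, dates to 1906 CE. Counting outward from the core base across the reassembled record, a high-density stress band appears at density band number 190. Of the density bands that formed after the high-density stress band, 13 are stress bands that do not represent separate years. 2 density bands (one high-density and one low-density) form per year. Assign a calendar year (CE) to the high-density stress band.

Total density bands = 342 + 71 = 413.
Between density band 190 and the growth surface there are 413 − 190 = 223 density bands.
Excluding 13 false density bands: 223 − 13 = 210.
With 2 density bands per year, 210 / 2 = 105 years.
Counting back 105 years from 1906 CE places the high-density stress band in 1906 − 105 = 1801 CE.

1801 CE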